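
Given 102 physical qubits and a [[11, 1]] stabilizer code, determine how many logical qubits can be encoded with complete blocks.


Each code block uses 11 physical qubits for 1 logical qubit(s).
Number of complete blocks = floor(102 / 11) = 9
Logical qubits = 9 * 1
= 9

9


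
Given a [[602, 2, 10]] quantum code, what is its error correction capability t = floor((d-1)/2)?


Code parameters: [[602, 2, 10]], distance d = 10.
Number of correctable errors = floor((d-1)/2)
= floor((10 - 1)/2)
= floor(9/2)
= 4

4


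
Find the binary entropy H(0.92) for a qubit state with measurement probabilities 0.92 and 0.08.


S = -p*log2(p) - (1-p)*log2(1-p)
p = 0.9200, 1-p = 0.0800
= -0.9200 * log2(0.9200) - 0.0800 * log2(0.0800)
= -(-0.1107) - (-0.2915)
= 0.4022

0.4022


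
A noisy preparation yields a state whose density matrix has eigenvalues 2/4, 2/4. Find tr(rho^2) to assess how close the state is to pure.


tr(rho^2) = sum of eigenvalues squared
= (2/4)^2 + (2/4)^2
= (4 + 4) / 16
= 8/16
= 0.5000

0.5000


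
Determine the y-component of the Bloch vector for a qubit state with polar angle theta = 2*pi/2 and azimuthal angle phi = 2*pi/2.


theta = 3.1416, phi = 3.1416
r_y = sin(theta)*sin(phi) = 0.0000 * 0.0000
r_y = 0.0000

0.0000


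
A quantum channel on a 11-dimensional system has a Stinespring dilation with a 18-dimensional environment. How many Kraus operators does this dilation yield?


Tracing out the environment in an orthonormal basis {|i>_E} gives Kraus operators K_i = <i|_E U |0>_E.
Number of Kraus operators = dim(H_env) = d_env
= 18

18


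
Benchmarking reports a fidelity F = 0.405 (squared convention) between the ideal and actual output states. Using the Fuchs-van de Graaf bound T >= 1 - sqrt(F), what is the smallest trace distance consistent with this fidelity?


Fuchs-van de Graaf (squared-fidelity convention): 1 - sqrt(F) <= T <= sqrt(1 - F).
Lower bound: T >= 1 - sqrt(F)
sqrt(F) = sqrt(0.405) = 0.6364
T >= 1 - 0.6364
T >= 0.3636

0.3636


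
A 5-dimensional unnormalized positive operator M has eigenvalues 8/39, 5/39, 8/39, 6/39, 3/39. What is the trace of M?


tr(M) = sum of eigenvalues
= 8/39 + 5/39 + 8/39 + 6/39 + 3/39
= 30/39
= 0.7692

0.7692


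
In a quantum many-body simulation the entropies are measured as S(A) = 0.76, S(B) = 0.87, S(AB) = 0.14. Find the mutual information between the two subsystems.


I(A:B) = S(A) + S(B) - S(AB)
= 0.76 + 0.87 - 0.14
= 1.4900

1.4900


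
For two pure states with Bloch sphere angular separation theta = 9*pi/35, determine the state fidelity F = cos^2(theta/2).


For states separated by angle theta on Bloch sphere:
F = cos^2(theta/2)
theta = 9*pi/35 = 0.8078
theta/2 = 0.4039
cos(theta/2) = 0.9195
F = 0.8455

0.8455


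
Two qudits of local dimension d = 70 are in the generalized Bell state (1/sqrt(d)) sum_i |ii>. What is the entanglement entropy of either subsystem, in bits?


For a maximally entangled state in d x d:
S = log2(d) = log2(70)
= 6.1293

6.1293


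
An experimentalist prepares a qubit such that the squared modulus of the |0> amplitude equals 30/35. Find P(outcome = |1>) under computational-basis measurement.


|alpha|^2 = 30/35 = 0.8571
|beta|^2 = 1 - 30/35 = 5/35 = 0.1429
P(|1>) = |beta|^2 = 0.1429

0.1429


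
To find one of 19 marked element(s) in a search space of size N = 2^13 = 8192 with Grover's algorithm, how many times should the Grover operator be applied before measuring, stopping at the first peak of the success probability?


After j Grover iterations the success probability is P(j) = sin^2((2j+1)*theta), where sin(theta) = sqrt(k/N).
N = 2^13 = 8192, k = 19
sin(theta) = sqrt(k/N) = 0.0481594844
theta = arcsin(sqrt(k/N)) = 0.04817812019 rad
P(j) reaches its first maximum when (2j+1)*theta is as close as possible to pi/2, i.e. j = round(pi/(4*theta) - 1/2).
pi/(4*theta) - 1/2 = 15.8020
(For comparison, the common estimate pi/4 * sqrt(N/k) = 16.3083; the exact maximiser is used here.)
Optimal iterations = 16

16


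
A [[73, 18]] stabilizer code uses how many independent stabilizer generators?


For an [[n,k]] stabilizer code:
Number of stabilizer generators = n - k
= 73 - 18
= 55

55


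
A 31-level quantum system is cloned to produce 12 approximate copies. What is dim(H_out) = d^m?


Output space = H^(tensor 12) where dim(H) = 31
dim = 31^12
= 961 (after 2 factors)
= 29791 (after 3 factors)
= 923521 (after 4 factors)
= 28629151 (after 5 factors)
= 887503681 (after 6 factors)
= 27512614111 (after 7 factors)
= 852891037441 (after 8 factors)
= 26439622160671 (after 9 factors)
= 819628286980801 (after 10 factors)
= 25408476896404831 (after 11 factors)
= 787662783788549761 (after 12 factors)
= 787662783788549761

787662783788549761


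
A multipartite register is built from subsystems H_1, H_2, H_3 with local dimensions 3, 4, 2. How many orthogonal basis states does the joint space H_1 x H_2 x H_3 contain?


dim(H_1 x H_2 x H_3) = 3 * 4 * 2
= 12 * 2
= 24

24


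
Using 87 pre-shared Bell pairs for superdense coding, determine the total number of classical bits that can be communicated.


Superdense coding allows 2 classical bits per shared entangled pair.
87 pair(s) -> 2 * 87 = 174 classical bits

174


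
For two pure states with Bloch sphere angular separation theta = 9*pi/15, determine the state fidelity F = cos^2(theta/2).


For states separated by angle theta on Bloch sphere:
F = cos^2(theta/2)
theta = 9*pi/15 = 1.8850
theta/2 = 0.9425
cos(theta/2) = 0.5878
F = 0.3455

0.3455


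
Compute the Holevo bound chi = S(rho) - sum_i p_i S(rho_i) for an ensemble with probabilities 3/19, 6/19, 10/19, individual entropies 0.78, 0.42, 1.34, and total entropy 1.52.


chi = S(rho) - sum_i p_i * S(rho_i)
Weighted entropy = 3/19 * 0.78 + 6/19 * 0.42 + 10/19 * 1.34
= 0.9611
chi = 1.52 - 0.9611
= 0.5589

0.5589


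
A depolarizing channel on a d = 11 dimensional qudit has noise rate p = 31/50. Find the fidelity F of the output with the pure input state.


F = (1-p) + p/d
= (1 - 0.6200) + 0.6200/11
= 0.3800 + 0.0564
= 0.4364

0.4364


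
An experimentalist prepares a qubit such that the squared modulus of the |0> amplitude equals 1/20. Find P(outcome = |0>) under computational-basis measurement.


|alpha|^2 = 1/20 = 0.0500
|beta|^2 = 1 - 1/20 = 19/20 = 0.9500
P(|0>) = |alpha|^2 = 0.0500

0.0500


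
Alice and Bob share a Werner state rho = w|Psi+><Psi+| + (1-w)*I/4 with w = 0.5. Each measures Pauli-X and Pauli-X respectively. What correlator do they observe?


|Psi+> = (|01> + |10>)/sqrt(2)
For the pure Bell state, <X_A X_B> = +1 (Bell-state Pauli correlator).
The maximally-mixed part I/4 has tr(I/4 * P tensor P) = 0 for any traceless Pauli P.
So <X_A X_B>_rho = w * (+1) + (1 - w) * 0
= 0.5 * (+1)
= 0.5000

0.5000


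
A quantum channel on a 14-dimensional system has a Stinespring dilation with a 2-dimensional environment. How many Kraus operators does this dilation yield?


Tracing out the environment in an orthonormal basis {|i>_E} gives Kraus operators K_i = <i|_E U |0>_E.
Number of Kraus operators = dim(H_env) = d_env
= 2

2


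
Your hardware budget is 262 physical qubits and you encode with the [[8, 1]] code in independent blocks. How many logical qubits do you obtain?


Each code block uses 8 physical qubits for 1 logical qubit(s).
Number of complete blocks = floor(262 / 8) = 32
Logical qubits = 32 * 1
= 32

32


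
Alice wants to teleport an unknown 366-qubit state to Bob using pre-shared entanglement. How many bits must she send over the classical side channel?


Quantum teleportation requires 2 classical bits per qubit teleported.
366 qubit(s) -> 2 * 366 = 732 classical bits

732


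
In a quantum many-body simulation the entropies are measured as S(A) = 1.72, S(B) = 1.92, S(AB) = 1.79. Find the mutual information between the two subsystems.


I(A:B) = S(A) + S(B) - S(AB)
= 1.72 + 1.92 - 1.79
= 1.8500

1.8500


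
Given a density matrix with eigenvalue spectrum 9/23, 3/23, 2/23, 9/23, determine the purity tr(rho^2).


tr(rho^2) = sum of eigenvalues squared
= (9/23)^2 + (3/23)^2 + (2/23)^2 + (9/23)^2
= (81 + 9 + 4 + 81) / 529
= 175/529
= 0.3308

0.3308


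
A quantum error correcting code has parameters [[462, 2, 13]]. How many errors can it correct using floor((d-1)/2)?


Code parameters: [[462, 2, 13]], distance d = 13.
Number of correctable errors = floor((d-1)/2)
= floor((13 - 1)/2)
= floor(12/2)
= 6

6


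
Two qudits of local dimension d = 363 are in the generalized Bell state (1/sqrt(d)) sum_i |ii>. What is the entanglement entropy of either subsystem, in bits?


For a maximally entangled state in d x d:
S = log2(d) = log2(363)
= 8.5038

8.5038


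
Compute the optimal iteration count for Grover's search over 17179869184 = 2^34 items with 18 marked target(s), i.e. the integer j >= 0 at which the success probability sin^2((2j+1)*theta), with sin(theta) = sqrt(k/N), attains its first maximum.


After j Grover iterations the success probability is P(j) = sin^2((2j+1)*theta), where sin(theta) = sqrt(k/N).
N = 2^34 = 17179869184, k = 18
sin(theta) = sqrt(k/N) = 3.236877966e-05
theta = arcsin(sqrt(k/N)) = 3.236877966e-05 rad
P(j) reaches its first maximum when (2j+1)*theta is as close as possible to pi/2, i.e. j = round(pi/(4*theta) - 1/2).
pi/(4*theta) - 1/2 = 24263.5647
(For comparison, the common estimate pi/4 * sqrt(N/k) = 24264.0647; the exact maximiser is used here.)
Optimal iterations = 24264

24264


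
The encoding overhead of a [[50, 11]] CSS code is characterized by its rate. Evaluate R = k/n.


Code rate R = k/n
= 11/50
= 0.2200

0.2200


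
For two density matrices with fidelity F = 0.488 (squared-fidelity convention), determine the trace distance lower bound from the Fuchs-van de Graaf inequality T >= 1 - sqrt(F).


Fuchs-van de Graaf (squared-fidelity convention): 1 - sqrt(F) <= T <= sqrt(1 - F).
Lower bound: T >= 1 - sqrt(F)
sqrt(F) = sqrt(0.488) = 0.6986
T >= 1 - 0.6986
T >= 0.3014

0.3014


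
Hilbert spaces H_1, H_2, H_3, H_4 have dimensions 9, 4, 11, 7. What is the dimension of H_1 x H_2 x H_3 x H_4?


dim(H_1 x H_2 x H_3 x H_4) = 9 * 4 * 11 * 7
= 36 * 11 * 7
= 396 * 7
= 2772

2772


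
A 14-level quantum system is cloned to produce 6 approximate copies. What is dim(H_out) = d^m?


Output space = H^(tensor 6) where dim(H) = 14
dim = 14^6
= 196 (after 2 factors)
= 2744 (after 3 factors)
= 38416 (after 4 factors)
= 537824 (after 5 factors)
= 7529536 (after 6 factors)
= 7529536

7529536


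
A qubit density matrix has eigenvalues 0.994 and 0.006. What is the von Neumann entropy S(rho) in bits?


S = -p*log2(p) - (1-p)*log2(1-p)
p = 0.9940, 1-p = 0.0060
= -0.9940 * log2(0.9940) - 0.0060 * log2(0.0060)
= -(-0.0086) - (-0.0443)
= 0.0529

0.0529


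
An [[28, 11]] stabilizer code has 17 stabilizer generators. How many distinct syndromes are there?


Each stabilizer generator gives a binary (+1 or -1) measurement outcome.
With 17 independent generators:
Total syndromes = 2^17
= 131072

131072


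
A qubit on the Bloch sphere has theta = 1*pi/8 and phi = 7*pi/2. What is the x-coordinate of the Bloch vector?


theta = 0.3927, phi = 10.9956
r_x = sin(theta)*cos(phi) = 0.3827 * 0.0000
r_x = 0.0000

0.0000


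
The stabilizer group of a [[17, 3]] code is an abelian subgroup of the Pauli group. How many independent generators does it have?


For an [[n,k]] stabilizer code:
Number of stabilizer generators = n - k
= 17 - 3
= 14

14


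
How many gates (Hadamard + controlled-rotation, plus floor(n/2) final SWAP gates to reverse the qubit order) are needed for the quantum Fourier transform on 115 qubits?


Hadamard gates: 115
Controlled rotations: n*(n-1)/2 = 115*114/2 = 6555
SWAP gates: floor(n/2) = floor(115/2) = 57
Total = 115 + 6555 + 57
= 6727

6727


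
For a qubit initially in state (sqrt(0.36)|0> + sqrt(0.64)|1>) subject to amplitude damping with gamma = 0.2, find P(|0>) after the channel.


For amplitude damping with parameter gamma on state sqrt(a)|0> + sqrt(b)|1>:
alpha^2 = 0.36, beta^2 = 0.64
P(|0>) = alpha^2 + gamma * beta^2
= 0.36 + 0.2 * 0.64
= 0.36 + 0.1280
= 0.4880

0.4880


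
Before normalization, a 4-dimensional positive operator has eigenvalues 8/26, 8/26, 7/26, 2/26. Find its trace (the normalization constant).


tr(M) = sum of eigenvalues
= 8/26 + 8/26 + 7/26 + 2/26
= 25/26
= 0.9615

0.9615


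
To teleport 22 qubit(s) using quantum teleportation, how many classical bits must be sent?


Quantum teleportation requires 2 classical bits per qubit teleported.
22 qubit(s) -> 2 * 22 = 44 classical bits

44


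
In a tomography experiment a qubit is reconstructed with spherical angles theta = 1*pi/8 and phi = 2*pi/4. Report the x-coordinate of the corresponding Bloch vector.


theta = 0.3927, phi = 1.5708
r_x = sin(theta)*cos(phi) = 0.3827 * 0.0000
r_x = 0.0000

0.0000


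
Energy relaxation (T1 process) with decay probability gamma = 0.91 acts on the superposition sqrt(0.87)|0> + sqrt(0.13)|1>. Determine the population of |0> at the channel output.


For amplitude damping with parameter gamma on state sqrt(a)|0> + sqrt(b)|1>:
alpha^2 = 0.87, beta^2 = 0.13
P(|0>) = alpha^2 + gamma * beta^2
= 0.87 + 0.91 * 0.13
= 0.87 + 0.1183
= 0.9883

0.9883


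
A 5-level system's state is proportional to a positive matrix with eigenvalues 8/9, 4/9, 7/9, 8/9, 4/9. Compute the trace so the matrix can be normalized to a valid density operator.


tr(M) = sum of eigenvalues
= 8/9 + 4/9 + 7/9 + 8/9 + 4/9
= 31/9
= 3.4444

3.4444


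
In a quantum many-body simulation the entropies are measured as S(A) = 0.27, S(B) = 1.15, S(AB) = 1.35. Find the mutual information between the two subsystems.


I(A:B) = S(A) + S(B) - S(AB)
= 0.27 + 1.15 - 1.35
= 0.0700

0.0700


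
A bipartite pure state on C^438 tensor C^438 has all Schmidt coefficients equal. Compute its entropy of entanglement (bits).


For a maximally entangled state in d x d:
S = log2(d) = log2(438)
= 8.7748

8.7748


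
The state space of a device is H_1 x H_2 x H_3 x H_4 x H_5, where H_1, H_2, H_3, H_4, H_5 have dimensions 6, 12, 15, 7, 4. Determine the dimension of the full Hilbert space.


dim(H_1 x H_2 x H_3 x H_4 x H_5) = 6 * 12 * 15 * 7 * 4
= 72 * 15 * 7 * 4
= 1080 * 7 * 4
= 7560 * 4
= 30240

30240


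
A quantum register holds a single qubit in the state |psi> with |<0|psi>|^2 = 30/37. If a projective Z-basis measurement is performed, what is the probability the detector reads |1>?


|alpha|^2 = 30/37 = 0.8108
|beta|^2 = 1 - 30/37 = 7/37 = 0.1892
P(|1>) = |beta|^2 = 0.1892

0.1892


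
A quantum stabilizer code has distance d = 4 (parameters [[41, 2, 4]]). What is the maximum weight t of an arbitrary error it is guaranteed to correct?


Code parameters: [[41, 2, 4]], distance d = 4.
Number of correctable errors = floor((d-1)/2)
= floor((4 - 1)/2)
= floor(3/2)
= 1

1


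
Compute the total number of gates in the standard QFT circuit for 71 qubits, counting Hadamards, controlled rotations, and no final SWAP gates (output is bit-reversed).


Hadamard gates: 71
Controlled rotations: n*(n-1)/2 = 71*70/2 = 2485
SWAP gates: 0 (omitted)
Total = 71 + 2485
= 2556

2556


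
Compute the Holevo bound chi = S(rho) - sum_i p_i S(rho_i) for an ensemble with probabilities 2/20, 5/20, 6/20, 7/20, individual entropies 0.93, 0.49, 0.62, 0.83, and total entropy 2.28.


chi = S(rho) - sum_i p_i * S(rho_i)
Weighted entropy = 2/20 * 0.93 + 5/20 * 0.49 + 6/20 * 0.62 + 7/20 * 0.83
= 0.6920
chi = 2.28 - 0.6920
= 1.5880

1.5880


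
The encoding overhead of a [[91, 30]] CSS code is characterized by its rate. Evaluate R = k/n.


Code rate R = k/n
= 30/91
= 0.3297

0.3297


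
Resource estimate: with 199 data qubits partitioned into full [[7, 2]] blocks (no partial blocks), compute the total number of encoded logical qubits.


Each code block uses 7 physical qubits for 2 logical qubit(s).
Number of complete blocks = floor(199 / 7) = 28
Logical qubits = 28 * 2
= 56

56


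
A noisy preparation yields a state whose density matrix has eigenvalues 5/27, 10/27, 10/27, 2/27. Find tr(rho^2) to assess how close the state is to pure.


tr(rho^2) = sum of eigenvalues squared
= (5/27)^2 + (10/27)^2 + (10/27)^2 + (2/27)^2
= (25 + 100 + 100 + 4) / 729
= 229/729
= 0.3141

0.3141


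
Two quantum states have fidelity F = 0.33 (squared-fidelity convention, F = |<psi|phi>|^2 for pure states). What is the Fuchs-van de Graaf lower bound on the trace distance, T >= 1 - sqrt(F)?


Fuchs-van de Graaf (squared-fidelity convention): 1 - sqrt(F) <= T <= sqrt(1 - F).
Lower bound: T >= 1 - sqrt(F)
sqrt(F) = sqrt(0.33) = 0.5745
T >= 1 - 0.5745
T >= 0.4255

0.4255


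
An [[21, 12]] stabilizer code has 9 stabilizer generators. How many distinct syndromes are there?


Each stabilizer generator gives a binary (+1 or -1) measurement outcome.
With 9 independent generators:
Total syndromes = 2^9
= 512

512


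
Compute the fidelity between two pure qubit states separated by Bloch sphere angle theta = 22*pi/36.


For states separated by angle theta on Bloch sphere:
F = cos^2(theta/2)
theta = 22*pi/36 = 1.9199
theta/2 = 0.9599
cos(theta/2) = 0.5736
F = 0.3290

0.3290


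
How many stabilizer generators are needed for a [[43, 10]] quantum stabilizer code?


For an [[n,k]] stabilizer code:
Number of stabilizer generators = n - k
= 43 - 10
= 33

33


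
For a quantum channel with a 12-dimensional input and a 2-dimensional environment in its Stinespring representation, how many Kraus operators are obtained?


Tracing out the environment in an orthonormal basis {|i>_E} gives Kraus operators K_i = <i|_E U |0>_E.
Number of Kraus operators = dim(H_env) = d_env
= 2

2


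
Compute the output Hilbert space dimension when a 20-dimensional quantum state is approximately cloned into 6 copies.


Output space = H^(tensor 6) where dim(H) = 20
dim = 20^6
= 400 (after 2 factors)
= 8000 (after 3 factors)
= 160000 (after 4 factors)
= 3200000 (after 5 factors)
= 64000000 (after 6 factors)
= 64000000

64000000


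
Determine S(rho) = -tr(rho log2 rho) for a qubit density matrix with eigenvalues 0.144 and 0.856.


S = -p*log2(p) - (1-p)*log2(1-p)
p = 0.1440, 1-p = 0.8560
= -0.1440 * log2(0.1440) - 0.8560 * log2(0.8560)
= -(-0.4026) - (-0.1920)
= 0.5946

0.5946


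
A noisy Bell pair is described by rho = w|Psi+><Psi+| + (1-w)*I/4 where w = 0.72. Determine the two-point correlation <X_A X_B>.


|Psi+> = (|01> + |10>)/sqrt(2)
For the pure Bell state, <X_A X_B> = +1 (Bell-state Pauli correlator).
The maximally-mixed part I/4 has tr(I/4 * P tensor P) = 0 for any traceless Pauli P.
So <X_A X_B>_rho = w * (+1) + (1 - w) * 0
= 0.72 * (+1)
= 0.7200

0.7200


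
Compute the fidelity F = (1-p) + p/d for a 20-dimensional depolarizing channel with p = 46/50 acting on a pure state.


F = (1-p) + p/d
= (1 - 0.9200) + 0.9200/20
= 0.0800 + 0.0460
= 0.1260

0.1260


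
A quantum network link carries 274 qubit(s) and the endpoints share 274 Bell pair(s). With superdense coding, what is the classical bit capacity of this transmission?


Superdense coding allows 2 classical bits per shared entangled pair.
274 pair(s) -> 2 * 274 = 548 classical bits

548


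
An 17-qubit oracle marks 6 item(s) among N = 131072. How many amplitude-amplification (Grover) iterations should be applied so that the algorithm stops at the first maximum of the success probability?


After j Grover iterations the success probability is P(j) = sin^2((2j+1)*theta), where sin(theta) = sqrt(k/N).
N = 2^17 = 131072, k = 6
sin(theta) = sqrt(k/N) = 0.006765823467
theta = arcsin(sqrt(k/N)) = 0.006765875087 rad
P(j) reaches its first maximum when (2j+1)*theta is as close as possible to pi/2, i.e. j = round(pi/(4*theta) - 1/2).
pi/(4*theta) - 1/2 = 115.5823
(For comparison, the common estimate pi/4 * sqrt(N/k) = 116.0832; the exact maximiser is used here.)
Optimal iterations = 116

116


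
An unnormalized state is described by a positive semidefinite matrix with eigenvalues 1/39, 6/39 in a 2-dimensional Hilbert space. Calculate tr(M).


tr(M) = sum of eigenvalues
= 1/39 + 6/39
= 7/39
= 0.1795

0.1795


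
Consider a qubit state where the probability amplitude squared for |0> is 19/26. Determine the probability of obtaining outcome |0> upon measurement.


|alpha|^2 = 19/26 = 0.7308
|beta|^2 = 1 - 19/26 = 7/26 = 0.2692
P(|0>) = |alpha|^2 = 0.7308

0.7308


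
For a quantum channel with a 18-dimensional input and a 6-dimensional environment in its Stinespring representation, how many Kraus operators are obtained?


Tracing out the environment in an orthonormal basis {|i>_E} gives Kraus operators K_i = <i|_E U |0>_E.
Number of Kraus operators = dim(H_env) = d_env
= 6

6


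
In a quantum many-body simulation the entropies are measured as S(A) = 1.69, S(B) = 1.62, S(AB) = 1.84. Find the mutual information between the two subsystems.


I(A:B) = S(A) + S(B) - S(AB)
= 1.69 + 1.62 - 1.84
= 1.4700

1.4700


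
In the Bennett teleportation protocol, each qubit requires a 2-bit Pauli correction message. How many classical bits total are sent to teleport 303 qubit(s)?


Quantum teleportation requires 2 classical bits per qubit teleported.
303 qubit(s) -> 2 * 303 = 606 classical bits

606


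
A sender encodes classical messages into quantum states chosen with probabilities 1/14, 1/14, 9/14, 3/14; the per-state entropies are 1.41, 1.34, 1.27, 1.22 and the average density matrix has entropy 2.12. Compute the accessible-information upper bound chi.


chi = S(rho) - sum_i p_i * S(rho_i)
Weighted entropy = 1/14 * 1.41 + 1/14 * 1.34 + 9/14 * 1.27 + 3/14 * 1.22
= 1.2743
chi = 2.12 - 1.2743
= 0.8457

0.8457


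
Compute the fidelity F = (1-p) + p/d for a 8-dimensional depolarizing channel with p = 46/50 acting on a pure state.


F = (1-p) + p/d
= (1 - 0.9200) + 0.9200/8
= 0.0800 + 0.1150
= 0.1950

0.1950


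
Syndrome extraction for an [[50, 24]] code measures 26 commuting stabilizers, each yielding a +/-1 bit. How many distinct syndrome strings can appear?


Each stabilizer generator gives a binary (+1 or -1) measurement outcome.
With 26 independent generators:
Total syndromes = 2^26
= 67108864

67108864


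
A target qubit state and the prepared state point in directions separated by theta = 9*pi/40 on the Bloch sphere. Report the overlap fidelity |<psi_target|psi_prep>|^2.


For states separated by angle theta on Bloch sphere:
F = cos^2(theta/2)
theta = 9*pi/40 = 0.7069
theta/2 = 0.3534
cos(theta/2) = 0.9382
F = 0.8802

0.8802


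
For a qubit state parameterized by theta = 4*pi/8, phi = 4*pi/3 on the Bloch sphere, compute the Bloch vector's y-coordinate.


theta = 1.5708, phi = 4.1888
r_y = sin(theta)*sin(phi) = 1.0000 * -0.8660
r_y = -0.8660

-0.8660


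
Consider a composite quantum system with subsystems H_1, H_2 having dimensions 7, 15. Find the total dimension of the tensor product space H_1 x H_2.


dim(H_1 x H_2) = 7 * 15
= 105

105


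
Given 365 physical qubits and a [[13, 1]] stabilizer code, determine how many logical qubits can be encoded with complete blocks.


Each code block uses 13 physical qubits for 1 logical qubit(s).
Number of complete blocks = floor(365 / 13) = 28
Logical qubits = 28 * 1
= 28

28


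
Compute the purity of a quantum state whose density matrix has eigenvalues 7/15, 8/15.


tr(rho^2) = sum of eigenvalues squared
= (7/15)^2 + (8/15)^2
= (49 + 64) / 225
= 113/225
= 0.5022

0.5022


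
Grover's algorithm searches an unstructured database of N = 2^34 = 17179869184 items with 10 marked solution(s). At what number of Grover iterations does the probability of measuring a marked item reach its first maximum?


After j Grover iterations the success probability is P(j) = sin^2((2j+1)*theta), where sin(theta) = sqrt(k/N).
N = 2^34 = 17179869184, k = 10
sin(theta) = sqrt(k/N) = 2.412626389e-05
theta = arcsin(sqrt(k/N)) = 2.412626389e-05 rad
P(j) reaches its first maximum when (2j+1)*theta is as close as possible to pi/2, i.e. j = round(pi/(4*theta) - 1/2).
pi/(4*theta) - 1/2 = 32553.1588
(For comparison, the common estimate pi/4 * sqrt(N/k) = 32553.6588; the exact maximiser is used here.)
Optimal iterations = 32553

32553


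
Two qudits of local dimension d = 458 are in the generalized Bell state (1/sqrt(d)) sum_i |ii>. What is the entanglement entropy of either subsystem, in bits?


For a maximally entangled state in d x d:
S = log2(d) = log2(458)
= 8.8392

8.8392


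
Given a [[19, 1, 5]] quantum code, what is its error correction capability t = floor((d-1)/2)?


Code parameters: [[19, 1, 5]], distance d = 5.
Number of correctable errors = floor((d-1)/2)
= floor((5 - 1)/2)
= floor(4/2)
= 2

2


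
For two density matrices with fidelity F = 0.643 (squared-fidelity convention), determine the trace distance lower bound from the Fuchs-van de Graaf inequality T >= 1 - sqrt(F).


Fuchs-van de Graaf (squared-fidelity convention): 1 - sqrt(F) <= T <= sqrt(1 - F).
Lower bound: T >= 1 - sqrt(F)
sqrt(F) = sqrt(0.643) = 0.8019
T >= 1 - 0.8019
T >= 0.1981

0.1981


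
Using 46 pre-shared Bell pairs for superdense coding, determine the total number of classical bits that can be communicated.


Superdense coding allows 2 classical bits per shared entangled pair.
46 pair(s) -> 2 * 46 = 92 classical bits

92


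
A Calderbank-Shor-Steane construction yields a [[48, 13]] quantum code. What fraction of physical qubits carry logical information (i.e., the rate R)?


Code rate R = k/n
= 13/48
= 0.2708

0.2708


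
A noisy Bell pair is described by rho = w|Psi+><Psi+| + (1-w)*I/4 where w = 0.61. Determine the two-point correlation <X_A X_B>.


|Psi+> = (|01> + |10>)/sqrt(2)
For the pure Bell state, <X_A X_B> = +1 (Bell-state Pauli correlator).
The maximally-mixed part I/4 has tr(I/4 * P tensor P) = 0 for any traceless Pauli P.
So <X_A X_B>_rho = w * (+1) + (1 - w) * 0
= 0.61 * (+1)
= 0.6100

0.6100


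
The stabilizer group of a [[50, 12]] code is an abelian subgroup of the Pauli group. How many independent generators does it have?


For an [[n,k]] stabilizer code:
Number of stabilizer generators = n - k
= 50 - 12
= 38

38


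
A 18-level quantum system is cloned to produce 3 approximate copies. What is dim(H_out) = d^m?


Output space = H^(tensor 3) where dim(H) = 18
dim = 18^3
= 324 (after 2 factors)
= 5832 (after 3 factors)
= 5832

5832


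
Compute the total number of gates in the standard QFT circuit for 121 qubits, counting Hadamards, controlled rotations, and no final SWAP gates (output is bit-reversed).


Hadamard gates: 121
Controlled rotations: n*(n-1)/2 = 121*120/2 = 7260
SWAP gates: 0 (omitted)
Total = 121 + 7260
= 7381

7381


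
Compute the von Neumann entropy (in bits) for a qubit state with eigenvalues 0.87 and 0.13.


S = -p*log2(p) - (1-p)*log2(1-p)
p = 0.8700, 1-p = 0.1300
= -0.8700 * log2(0.8700) - 0.1300 * log2(0.1300)
= -(-0.1748) - (-0.3826)
= 0.5574

0.5574


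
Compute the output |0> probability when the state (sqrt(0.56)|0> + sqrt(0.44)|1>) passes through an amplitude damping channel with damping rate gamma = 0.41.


For amplitude damping with parameter gamma on state sqrt(a)|0> + sqrt(b)|1>:
alpha^2 = 0.56, beta^2 = 0.44
P(|0>) = alpha^2 + gamma * beta^2
= 0.56 + 0.41 * 0.44
= 0.56 + 0.1804
= 0.7404

0.7404


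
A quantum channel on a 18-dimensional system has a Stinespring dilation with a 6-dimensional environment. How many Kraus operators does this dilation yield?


Tracing out the environment in an orthonormal basis {|i>_E} gives Kraus operators K_i = <i|_E U |0>_E.
Number of Kraus operators = dim(H_env) = d_env
= 6

6


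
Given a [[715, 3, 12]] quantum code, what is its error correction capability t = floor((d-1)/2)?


Code parameters: [[715, 3, 12]], distance d = 12.
Number of correctable errors = floor((d-1)/2)
= floor((12 - 1)/2)
= floor(11/2)
= 5

5


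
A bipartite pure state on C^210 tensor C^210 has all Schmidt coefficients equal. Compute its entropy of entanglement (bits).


For a maximally entangled state in d x d:
S = log2(d) = log2(210)
= 7.7142

7.7142


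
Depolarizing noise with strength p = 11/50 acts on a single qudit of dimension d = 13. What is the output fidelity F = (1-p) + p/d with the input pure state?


F = (1-p) + p/d
= (1 - 0.2200) + 0.2200/13
= 0.7800 + 0.0169
= 0.7969

0.7969


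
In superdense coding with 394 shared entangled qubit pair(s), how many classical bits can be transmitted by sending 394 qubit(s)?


Superdense coding allows 2 classical bits per shared entangled pair.
394 pair(s) -> 2 * 394 = 788 classical bits

788


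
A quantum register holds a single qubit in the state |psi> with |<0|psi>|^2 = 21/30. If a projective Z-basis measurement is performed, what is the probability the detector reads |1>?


|alpha|^2 = 21/30 = 0.7000
|beta|^2 = 1 - 21/30 = 9/30 = 0.3000
P(|1>) = |beta|^2 = 0.3000

0.3000


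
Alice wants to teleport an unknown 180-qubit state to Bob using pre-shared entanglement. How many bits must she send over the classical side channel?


Quantum teleportation requires 2 classical bits per qubit teleported.
180 qubit(s) -> 2 * 180 = 360 classical bits

360


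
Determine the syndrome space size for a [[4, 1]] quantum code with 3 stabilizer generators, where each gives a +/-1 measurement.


Each stabilizer generator gives a binary (+1 or -1) measurement outcome.
With 3 independent generators:
Total syndromes = 2^3
= 8

8


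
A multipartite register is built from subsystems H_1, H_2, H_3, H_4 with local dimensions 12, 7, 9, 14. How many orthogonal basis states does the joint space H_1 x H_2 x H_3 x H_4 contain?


dim(H_1 x H_2 x H_3 x H_4) = 12 * 7 * 9 * 14
= 84 * 9 * 14
= 756 * 14
= 10584

10584


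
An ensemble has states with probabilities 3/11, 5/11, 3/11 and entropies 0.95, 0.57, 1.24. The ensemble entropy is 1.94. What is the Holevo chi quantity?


chi = S(rho) - sum_i p_i * S(rho_i)
Weighted entropy = 3/11 * 0.95 + 5/11 * 0.57 + 3/11 * 1.24
= 0.8564
chi = 1.94 - 0.8564
= 1.0836

1.0836


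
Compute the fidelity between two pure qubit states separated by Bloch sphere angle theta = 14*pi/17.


For states separated by angle theta on Bloch sphere:
F = cos^2(theta/2)
theta = 14*pi/17 = 2.5872
theta/2 = 1.2936
cos(theta/2) = 0.2737
F = 0.0749

0.0749


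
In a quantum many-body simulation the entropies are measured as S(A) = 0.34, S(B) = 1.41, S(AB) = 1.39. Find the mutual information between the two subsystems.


I(A:B) = S(A) + S(B) - S(AB)
= 0.34 + 1.41 - 1.39
= 0.3600

0.3600


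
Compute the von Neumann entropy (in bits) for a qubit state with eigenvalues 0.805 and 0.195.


S = -p*log2(p) - (1-p)*log2(1-p)
p = 0.8050, 1-p = 0.1950
= -0.8050 * log2(0.8050) - 0.1950 * log2(0.1950)
= -(-0.2519) - (-0.4599)
= 0.7118

0.7118


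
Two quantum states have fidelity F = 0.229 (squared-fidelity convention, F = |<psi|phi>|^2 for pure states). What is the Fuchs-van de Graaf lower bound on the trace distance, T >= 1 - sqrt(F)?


Fuchs-van de Graaf (squared-fidelity convention): 1 - sqrt(F) <= T <= sqrt(1 - F).
Lower bound: T >= 1 - sqrt(F)
sqrt(F) = sqrt(0.229) = 0.4785
T >= 1 - 0.4785
T >= 0.5215

0.5215


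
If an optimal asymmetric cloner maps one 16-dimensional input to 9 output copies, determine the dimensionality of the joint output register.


Output space = H^(tensor 9) where dim(H) = 16
dim = 16^9
= 256 (after 2 factors)
= 4096 (after 3 factors)
= 65536 (after 4 factors)
= 1048576 (after 5 factors)
= 16777216 (after 6 factors)
= 268435456 (after 7 factors)
= 4294967296 (after 8 factors)
= 68719476736 (after 9 factors)
= 68719476736

68719476736


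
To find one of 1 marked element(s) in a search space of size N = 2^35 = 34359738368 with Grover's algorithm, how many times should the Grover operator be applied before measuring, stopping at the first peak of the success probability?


After j Grover iterations the success probability is P(j) = sin^2((2j+1)*theta), where sin(theta) = sqrt(k/N).
N = 2^35 = 34359738368, k = 1
sin(theta) = sqrt(k/N) = 5.394796609e-06
theta = arcsin(sqrt(k/N)) = 5.394796609e-06 rad
P(j) reaches its first maximum when (2j+1)*theta is as close as possible to pi/2, i.e. j = round(pi/(4*theta) - 1/2).
pi/(4*theta) - 1/2 = 145583.8881
(For comparison, the common estimate pi/4 * sqrt(N/k) = 145584.3881; the exact maximiser is used here.)
Optimal iterations = 145584

145584


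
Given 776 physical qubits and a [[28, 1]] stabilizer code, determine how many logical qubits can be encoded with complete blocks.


Each code block uses 28 physical qubits for 1 logical qubit(s).
Number of complete blocks = floor(776 / 28) = 27
Logical qubits = 27 * 1
= 27

27


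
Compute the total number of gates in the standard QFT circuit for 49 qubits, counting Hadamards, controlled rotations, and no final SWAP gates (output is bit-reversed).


Hadamard gates: 49
Controlled rotations: n*(n-1)/2 = 49*48/2 = 1176
SWAP gates: 0 (omitted)
Total = 49 + 1176
= 1225

1225


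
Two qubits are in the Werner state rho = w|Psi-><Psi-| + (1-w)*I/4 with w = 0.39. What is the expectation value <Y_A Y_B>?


|Psi-> = (|01> - |10>)/sqrt(2)
For the pure Bell state, <Y_A Y_B> = -1 (Bell-state Pauli correlator).
The maximally-mixed part I/4 has tr(I/4 * P tensor P) = 0 for any traceless Pauli P.
So <Y_A Y_B>_rho = w * (-1) + (1 - w) * 0
= 0.39 * (-1)
= -0.3900

-0.3900


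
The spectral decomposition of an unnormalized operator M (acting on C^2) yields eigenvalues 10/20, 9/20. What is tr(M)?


tr(M) = sum of eigenvalues
= 10/20 + 9/20
= 19/20
= 0.9500

0.9500


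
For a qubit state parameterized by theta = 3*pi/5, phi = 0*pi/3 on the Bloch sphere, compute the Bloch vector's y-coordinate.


theta = 1.8850, phi = 0.0000
r_y = sin(theta)*sin(phi) = 0.9511 * 0.0000
r_y = 0.0000

0.0000


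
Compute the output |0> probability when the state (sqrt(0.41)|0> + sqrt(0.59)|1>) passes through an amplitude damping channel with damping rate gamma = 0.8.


For amplitude damping with parameter gamma on state sqrt(a)|0> + sqrt(b)|1>:
alpha^2 = 0.41, beta^2 = 0.59
P(|0>) = alpha^2 + gamma * beta^2
= 0.41 + 0.8 * 0.59
= 0.41 + 0.4720
= 0.8820

0.8820


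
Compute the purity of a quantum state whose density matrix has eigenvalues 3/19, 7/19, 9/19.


tr(rho^2) = sum of eigenvalues squared
= (3/19)^2 + (7/19)^2 + (9/19)^2
= (9 + 49 + 81) / 361
= 139/361
= 0.3850

0.3850


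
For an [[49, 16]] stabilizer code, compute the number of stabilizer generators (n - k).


For an [[n,k]] stabilizer code:
Number of stabilizer generators = n - k
= 49 - 16
= 33

33


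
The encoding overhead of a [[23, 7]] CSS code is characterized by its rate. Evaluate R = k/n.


Code rate R = k/n
= 7/23
= 0.3043

0.3043


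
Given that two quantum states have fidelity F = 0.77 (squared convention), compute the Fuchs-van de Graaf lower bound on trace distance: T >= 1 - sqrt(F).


Fuchs-van de Graaf (squared-fidelity convention): 1 - sqrt(F) <= T <= sqrt(1 - F).
Lower bound: T >= 1 - sqrt(F)
sqrt(F) = sqrt(0.77) = 0.8775
T >= 1 - 0.8775
T >= 0.1225

0.1225


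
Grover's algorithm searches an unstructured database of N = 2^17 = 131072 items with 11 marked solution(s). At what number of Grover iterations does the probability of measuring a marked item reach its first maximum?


After j Grover iterations the success probability is P(j) = sin^2((2j+1)*theta), where sin(theta) = sqrt(k/N).
N = 2^17 = 131072, k = 11
sin(theta) = sqrt(k/N) = 0.009160968281
theta = arcsin(sqrt(k/N)) = 0.009161096422 rad
P(j) reaches its first maximum when (2j+1)*theta is as close as possible to pi/2, i.e. j = round(pi/(4*theta) - 1/2).
pi/(4*theta) - 1/2 = 85.2319
(For comparison, the common estimate pi/4 * sqrt(N/k) = 85.7331; the exact maximiser is used here.)
Optimal iterations = 85

85


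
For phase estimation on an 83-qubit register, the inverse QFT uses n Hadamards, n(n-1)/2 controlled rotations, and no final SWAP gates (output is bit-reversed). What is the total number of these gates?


Hadamard gates: 83
Controlled rotations: n*(n-1)/2 = 83*82/2 = 3403
SWAP gates: 0 (omitted)
Total = 83 + 3403
= 3486

3486


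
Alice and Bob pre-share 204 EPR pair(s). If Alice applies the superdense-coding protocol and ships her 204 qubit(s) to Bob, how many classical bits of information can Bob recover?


Superdense coding allows 2 classical bits per shared entangled pair.
204 pair(s) -> 2 * 204 = 408 classical bits

408


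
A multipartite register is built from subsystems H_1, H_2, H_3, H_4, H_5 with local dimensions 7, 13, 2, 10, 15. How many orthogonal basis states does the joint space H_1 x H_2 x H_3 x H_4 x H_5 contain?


dim(H_1 x H_2 x H_3 x H_4 x H_5) = 7 * 13 * 2 * 10 * 15
= 91 * 2 * 10 * 15
= 182 * 10 * 15
= 1820 * 15
= 27300

27300


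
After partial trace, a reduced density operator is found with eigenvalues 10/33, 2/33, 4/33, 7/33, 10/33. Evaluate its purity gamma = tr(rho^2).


tr(rho^2) = sum of eigenvalues squared
= (10/33)^2 + (2/33)^2 + (4/33)^2 + (7/33)^2 + (10/33)^2
= (100 + 4 + 16 + 49 + 100) / 1089
= 269/1089
= 0.2470

0.2470


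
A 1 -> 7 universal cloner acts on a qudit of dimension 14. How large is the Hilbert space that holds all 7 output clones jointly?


Output space = H^(tensor 7) where dim(H) = 14
dim = 14^7
= 196 (after 2 factors)
= 2744 (after 3 factors)
= 38416 (after 4 factors)
= 537824 (after 5 factors)
= 7529536 (after 6 factors)
= 105413504 (after 7 factors)
= 105413504

105413504


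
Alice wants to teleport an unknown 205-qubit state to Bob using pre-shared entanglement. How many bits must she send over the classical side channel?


Quantum teleportation requires 2 classical bits per qubit teleported.
205 qubit(s) -> 2 * 205 = 410 classical bits

410


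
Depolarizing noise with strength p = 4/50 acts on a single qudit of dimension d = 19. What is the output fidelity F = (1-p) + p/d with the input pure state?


F = (1-p) + p/d
= (1 - 0.0800) + 0.0800/19
= 0.9200 + 0.0042
= 0.9242

0.9242


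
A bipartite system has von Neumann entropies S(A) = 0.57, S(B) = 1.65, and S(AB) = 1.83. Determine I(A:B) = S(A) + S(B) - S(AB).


I(A:B) = S(A) + S(B) - S(AB)
= 0.57 + 1.65 - 1.83
= 0.3900

0.3900


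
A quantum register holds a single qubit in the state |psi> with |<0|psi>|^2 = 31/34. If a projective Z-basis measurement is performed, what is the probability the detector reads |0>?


|alpha|^2 = 31/34 = 0.9118
|beta|^2 = 1 - 31/34 = 3/34 = 0.0882
P(|0>) = |alpha|^2 = 0.9118

0.9118


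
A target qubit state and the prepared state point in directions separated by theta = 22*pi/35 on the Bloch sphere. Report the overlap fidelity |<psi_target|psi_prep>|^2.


For states separated by angle theta on Bloch sphere:
F = cos^2(theta/2)
theta = 22*pi/35 = 1.9747
theta/2 = 0.9874
cos(theta/2) = 0.5509
F = 0.3035

0.3035


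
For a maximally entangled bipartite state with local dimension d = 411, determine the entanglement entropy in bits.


For a maximally entangled state in d x d:
S = log2(d) = log2(411)
= 8.6830

8.6830


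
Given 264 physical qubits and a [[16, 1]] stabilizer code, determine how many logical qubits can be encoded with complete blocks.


Each code block uses 16 physical qubits for 1 logical qubit(s).
Number of complete blocks = floor(264 / 16) = 16
Logical qubits = 16 * 1
= 16

16


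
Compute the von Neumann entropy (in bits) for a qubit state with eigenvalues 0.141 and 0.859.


S = -p*log2(p) - (1-p)*log2(1-p)
p = 0.1410, 1-p = 0.8590
= -0.1410 * log2(0.1410) - 0.8590 * log2(0.8590)
= -(-0.3985) - (-0.1884)
= 0.5869

0.5869


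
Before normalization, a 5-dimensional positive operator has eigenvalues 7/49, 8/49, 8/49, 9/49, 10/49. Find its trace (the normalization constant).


tr(M) = sum of eigenvalues
= 7/49 + 8/49 + 8/49 + 9/49 + 10/49
= 42/49
= 0.8571

0.8571
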